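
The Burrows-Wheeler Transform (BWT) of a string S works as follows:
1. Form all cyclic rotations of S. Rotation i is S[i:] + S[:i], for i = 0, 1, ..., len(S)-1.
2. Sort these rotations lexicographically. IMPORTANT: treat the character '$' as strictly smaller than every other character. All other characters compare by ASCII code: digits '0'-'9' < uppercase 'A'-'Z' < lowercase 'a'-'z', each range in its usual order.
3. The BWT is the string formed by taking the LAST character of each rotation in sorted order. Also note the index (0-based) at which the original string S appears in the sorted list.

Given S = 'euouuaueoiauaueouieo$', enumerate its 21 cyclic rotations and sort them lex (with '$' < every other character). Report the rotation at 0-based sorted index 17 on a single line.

All 21 rotations (rotation i = S[i:]+S[:i]):
  rot[0] = euouuaueoiauaueouieo$
  rot[1] = uouuaueoiauaueouieo$e
  rot[2] = ouuaueoiauaueouieo$eu
  rot[3] = uuaueoiauaueouieo$euo
  rot[4] = uaueoiauaueouieo$euou
  rot[5] = aueoiauaueouieo$euouu
  rot[6] = ueoiauaueouieo$euouua
  rot[7] = eoiauaueouieo$euouuau
  rot[8] = oiauaueouieo$euouuaue
  rot[9] = iauaueouieo$euouuaueo
  rot[10] = auaueouieo$euouuaueoi
  rot[11] = uaueouieo$euouuaueoia
  rot[12] = aueouieo$euouuaueoiau
  rot[13] = ueouieo$euouuaueoiaua
  rot[14] = eouieo$euouuaueoiauau
  rot[15] = ouieo$euouuaueoiauaue
  rot[16] = uieo$euouuaueoiauaueo
  rot[17] = ieo$euouuaueoiauaueou
  rot[18] = eo$euouuaueoiauaueoui
  rot[19] = o$euouuaueoiauaueouie
  rot[20] = $euouuaueoiauaueouieo
Sorted (with $ < everything):
  sorted[0] = $euouuaueoiauaueouieo
  sorted[1] = auaueouieo$euouuaueoi
  sorted[2] = aueoiauaueouieo$euouu
  sorted[3] = aueouieo$euouuaueoiau
  sorted[4] = eo$euouuaueoiauaueoui
  sorted[5] = eoiauaueouieo$euouuau
  sorted[6] = eouieo$euouuaueoiauau
  sorted[7] = euouuaueoiauaueouieo$
  sorted[8] = iauaueouieo$euouuaueo
  sorted[9] = ieo$euouuaueoiauaueou
  sorted[10] = o$euouuaueoiauaueouie
  sorted[11] = oiauaueouieo$euouuaue
  sorted[12] = ouieo$euouuaueoiauaue
  sorted[13] = ouuaueoiauaueouieo$eu
  sorted[14] = uaueoiauaueouieo$euou
  sorted[15] = uaueouieo$euouuaueoia
  sorted[16] = ueoiauaueouieo$euouua
  sorted[17] = ueouieo$euouuaueoiaua
  sorted[18] = uieo$euouuaueoiauaueo
  sorted[19] = uouuaueoiauaueouieo$e
  sorted[20] = uuaueoiauaueouieo$euo
sorted[17] = ueouieo$euouuaueoiaua

Answer: ueouieo$euouuaueoiaua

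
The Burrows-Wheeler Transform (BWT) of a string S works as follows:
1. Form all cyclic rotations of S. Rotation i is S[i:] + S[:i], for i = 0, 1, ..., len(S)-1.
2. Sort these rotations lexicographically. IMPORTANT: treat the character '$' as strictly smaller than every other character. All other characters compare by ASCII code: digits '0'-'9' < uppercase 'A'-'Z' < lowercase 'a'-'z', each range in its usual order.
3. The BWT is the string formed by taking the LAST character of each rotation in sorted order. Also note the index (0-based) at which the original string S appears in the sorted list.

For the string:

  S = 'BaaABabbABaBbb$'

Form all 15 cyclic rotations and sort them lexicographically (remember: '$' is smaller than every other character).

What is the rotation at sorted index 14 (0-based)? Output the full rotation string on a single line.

All 15 rotations (rotation i = S[i:]+S[:i]):
  rot[0] = BaaABabbABaBbb$
  rot[1] = aaABabbABaBbb$B
  rot[2] = aABabbABaBbb$Ba
  rot[3] = ABabbABaBbb$Baa
  rot[4] = BabbABaBbb$BaaA
  rot[5] = abbABaBbb$BaaAB
  rot[6] = bbABaBbb$BaaABa
  rot[7] = bABaBbb$BaaABab
  rot[8] = ABaBbb$BaaABabb
  rot[9] = BaBbb$BaaABabbA
  rot[10] = aBbb$BaaABabbAB
  rot[11] = Bbb$BaaABabbABa
  rot[12] = bb$BaaABabbABaB
  rot[13] = b$BaaABabbABaBb
  rot[14] = $BaaABabbABaBbb
Sorted (with $ < everything):
  sorted[0] = $BaaABabbABaBbb
  sorted[1] = ABaBbb$BaaABabb
  sorted[2] = ABabbABaBbb$Baa
  sorted[3] = BaBbb$BaaABabbA
  sorted[4] = BaaABabbABaBbb$
  sorted[5] = BabbABaBbb$BaaA
  sorted[6] = Bbb$BaaABabbABa
  sorted[7] = aABabbABaBbb$Ba
  sorted[8] = aBbb$BaaABabbAB
  sorted[9] = aaABabbABaBbb$B
  sorted[10] = abbABaBbb$BaaAB
  sorted[11] = b$BaaABabbABaBb
  sorted[12] = bABaBbb$BaaABab
  sorted[13] = bb$BaaABabbABaB
  sorted[14] = bbABaBbb$BaaABa
sorted[14] = bbABaBbb$BaaABa

Answer: bbABaBbb$BaaABa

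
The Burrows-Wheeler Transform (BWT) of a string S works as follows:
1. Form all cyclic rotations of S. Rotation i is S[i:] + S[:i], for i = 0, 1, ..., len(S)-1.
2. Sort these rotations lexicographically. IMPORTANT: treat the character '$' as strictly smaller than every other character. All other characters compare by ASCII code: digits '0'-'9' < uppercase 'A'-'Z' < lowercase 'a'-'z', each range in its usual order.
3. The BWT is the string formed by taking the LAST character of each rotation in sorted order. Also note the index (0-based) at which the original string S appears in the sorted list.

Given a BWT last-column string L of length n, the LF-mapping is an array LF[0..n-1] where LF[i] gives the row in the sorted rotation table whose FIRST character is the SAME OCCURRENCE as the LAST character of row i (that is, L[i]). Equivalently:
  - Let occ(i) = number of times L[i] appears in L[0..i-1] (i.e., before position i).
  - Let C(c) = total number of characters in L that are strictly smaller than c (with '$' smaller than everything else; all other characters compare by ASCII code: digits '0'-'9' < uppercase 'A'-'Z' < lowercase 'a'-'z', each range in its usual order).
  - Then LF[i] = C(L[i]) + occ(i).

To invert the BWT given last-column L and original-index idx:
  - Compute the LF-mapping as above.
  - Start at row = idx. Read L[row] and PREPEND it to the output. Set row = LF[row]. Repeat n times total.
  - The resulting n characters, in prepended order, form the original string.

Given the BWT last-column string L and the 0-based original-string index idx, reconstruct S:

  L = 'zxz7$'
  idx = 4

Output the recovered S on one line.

Answer: zx7z$

Derivation:
LF mapping: 3 2 4 1 0
Walk LF starting at row 4, prepending L[row]:
  step 1: row=4, L[4]='$', prepend. Next row=LF[4]=0
  step 2: row=0, L[0]='z', prepend. Next row=LF[0]=3
  step 3: row=3, L[3]='7', prepend. Next row=LF[3]=1
  step 4: row=1, L[1]='x', prepend. Next row=LF[1]=2
  step 5: row=2, L[2]='z', prepend. Next row=LF[2]=4
Reversed output: zx7z$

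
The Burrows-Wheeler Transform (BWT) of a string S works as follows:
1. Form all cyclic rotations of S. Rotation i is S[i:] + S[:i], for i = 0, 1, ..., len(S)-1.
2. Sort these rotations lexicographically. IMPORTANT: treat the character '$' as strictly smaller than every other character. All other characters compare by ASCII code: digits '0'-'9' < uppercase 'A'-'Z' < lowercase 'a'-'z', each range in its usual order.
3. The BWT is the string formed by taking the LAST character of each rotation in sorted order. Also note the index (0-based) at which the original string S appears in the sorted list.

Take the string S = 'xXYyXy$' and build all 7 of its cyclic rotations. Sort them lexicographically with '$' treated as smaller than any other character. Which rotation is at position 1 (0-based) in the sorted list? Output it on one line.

All 7 rotations (rotation i = S[i:]+S[:i]):
  rot[0] = xXYyXy$
  rot[1] = XYyXy$x
  rot[2] = YyXy$xX
  rot[3] = yXy$xXY
  rot[4] = Xy$xXYy
  rot[5] = y$xXYyX
  rot[6] = $xXYyXy
Sorted (with $ < everything):
  sorted[0] = $xXYyXy
  sorted[1] = XYyXy$x
  sorted[2] = Xy$xXYy
  sorted[3] = YyXy$xX
  sorted[4] = xXYyXy$
  sorted[5] = y$xXYyX
  sorted[6] = yXy$xXY
sorted[1] = XYyXy$x

Answer: XYyXy$x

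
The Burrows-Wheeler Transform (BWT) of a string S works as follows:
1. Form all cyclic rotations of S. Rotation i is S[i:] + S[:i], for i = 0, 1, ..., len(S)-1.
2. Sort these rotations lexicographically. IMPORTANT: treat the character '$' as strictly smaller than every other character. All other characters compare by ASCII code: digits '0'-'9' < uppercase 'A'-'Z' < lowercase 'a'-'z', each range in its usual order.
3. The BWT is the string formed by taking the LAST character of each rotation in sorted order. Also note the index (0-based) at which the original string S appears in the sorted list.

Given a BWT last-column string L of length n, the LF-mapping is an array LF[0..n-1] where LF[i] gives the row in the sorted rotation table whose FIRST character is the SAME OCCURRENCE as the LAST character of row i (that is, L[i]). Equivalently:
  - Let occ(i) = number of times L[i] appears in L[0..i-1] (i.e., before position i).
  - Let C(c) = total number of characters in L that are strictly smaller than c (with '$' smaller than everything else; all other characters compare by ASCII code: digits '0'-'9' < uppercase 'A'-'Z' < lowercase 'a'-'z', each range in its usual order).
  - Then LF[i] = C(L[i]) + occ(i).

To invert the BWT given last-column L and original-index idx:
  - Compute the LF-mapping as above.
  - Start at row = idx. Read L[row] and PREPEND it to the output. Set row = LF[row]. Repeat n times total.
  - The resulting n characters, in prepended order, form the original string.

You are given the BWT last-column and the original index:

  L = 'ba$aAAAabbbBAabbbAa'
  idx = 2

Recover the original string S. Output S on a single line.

Answer: AAbbabaABabbbaaAAb$

Derivation:
LF mapping: 12 7 0 8 1 2 3 9 13 14 15 6 4 10 16 17 18 5 11
Walk LF starting at row 2, prepending L[row]:
  step 1: row=2, L[2]='$', prepend. Next row=LF[2]=0
  step 2: row=0, L[0]='b', prepend. Next row=LF[0]=12
  step 3: row=12, L[12]='A', prepend. Next row=LF[12]=4
  step 4: row=4, L[4]='A', prepend. Next row=LF[4]=1
  step 5: row=1, L[1]='a', prepend. Next row=LF[1]=7
  step 6: row=7, L[7]='a', prepend. Next row=LF[7]=9
  step 7: row=9, L[9]='b', prepend. Next row=LF[9]=14
  step 8: row=14, L[14]='b', prepend. Next row=LF[14]=16
  step 9: row=16, L[16]='b', prepend. Next row=LF[16]=18
  step 10: row=18, L[18]='a', prepend. Next row=LF[18]=11
  step 11: row=11, L[11]='B', prepend. Next row=LF[11]=6
  step 12: row=6, L[6]='A', prepend. Next row=LF[6]=3
  step 13: row=3, L[3]='a', prepend. Next row=LF[3]=8
  step 14: row=8, L[8]='b', prepend. Next row=LF[8]=13
  step 15: row=13, L[13]='a', prepend. Next row=LF[13]=10
  step 16: row=10, L[10]='b', prepend. Next row=LF[10]=15
  step 17: row=15, L[15]='b', prepend. Next row=LF[15]=17
  step 18: row=17, L[17]='A', prepend. Next row=LF[17]=5
  step 19: row=5, L[5]='A', prepend. Next row=LF[5]=2
Reversed output: AAbbabaABabbbaaAAb$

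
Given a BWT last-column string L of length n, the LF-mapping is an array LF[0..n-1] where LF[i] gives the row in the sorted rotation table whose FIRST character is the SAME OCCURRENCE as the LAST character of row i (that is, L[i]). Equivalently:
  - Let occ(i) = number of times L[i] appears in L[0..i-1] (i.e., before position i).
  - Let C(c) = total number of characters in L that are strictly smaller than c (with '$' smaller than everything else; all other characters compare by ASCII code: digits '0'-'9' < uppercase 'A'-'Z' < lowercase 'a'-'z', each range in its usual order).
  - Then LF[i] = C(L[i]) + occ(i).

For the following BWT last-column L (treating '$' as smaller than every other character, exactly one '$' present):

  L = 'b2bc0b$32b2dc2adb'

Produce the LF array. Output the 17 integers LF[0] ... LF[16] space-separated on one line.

Char counts: '$':1, '0':1, '2':4, '3':1, 'a':1, 'b':5, 'c':2, 'd':2
C (first-col start): C('$')=0, C('0')=1, C('2')=2, C('3')=6, C('a')=7, C('b')=8, C('c')=13, C('d')=15
L[0]='b': occ=0, LF[0]=C('b')+0=8+0=8
L[1]='2': occ=0, LF[1]=C('2')+0=2+0=2
L[2]='b': occ=1, LF[2]=C('b')+1=8+1=9
L[3]='c': occ=0, LF[3]=C('c')+0=13+0=13
L[4]='0': occ=0, LF[4]=C('0')+0=1+0=1
L[5]='b': occ=2, LF[5]=C('b')+2=8+2=10
L[6]='$': occ=0, LF[6]=C('$')+0=0+0=0
L[7]='3': occ=0, LF[7]=C('3')+0=6+0=6
L[8]='2': occ=1, LF[8]=C('2')+1=2+1=3
L[9]='b': occ=3, LF[9]=C('b')+3=8+3=11
L[10]='2': occ=2, LF[10]=C('2')+2=2+2=4
L[11]='d': occ=0, LF[11]=C('d')+0=15+0=15
L[12]='c': occ=1, LF[12]=C('c')+1=13+1=14
L[13]='2': occ=3, LF[13]=C('2')+3=2+3=5
L[14]='a': occ=0, LF[14]=C('a')+0=7+0=7
L[15]='d': occ=1, LF[15]=C('d')+1=15+1=16
L[16]='b': occ=4, LF[16]=C('b')+4=8+4=12

Answer: 8 2 9 13 1 10 0 6 3 11 4 15 14 5 7 16 12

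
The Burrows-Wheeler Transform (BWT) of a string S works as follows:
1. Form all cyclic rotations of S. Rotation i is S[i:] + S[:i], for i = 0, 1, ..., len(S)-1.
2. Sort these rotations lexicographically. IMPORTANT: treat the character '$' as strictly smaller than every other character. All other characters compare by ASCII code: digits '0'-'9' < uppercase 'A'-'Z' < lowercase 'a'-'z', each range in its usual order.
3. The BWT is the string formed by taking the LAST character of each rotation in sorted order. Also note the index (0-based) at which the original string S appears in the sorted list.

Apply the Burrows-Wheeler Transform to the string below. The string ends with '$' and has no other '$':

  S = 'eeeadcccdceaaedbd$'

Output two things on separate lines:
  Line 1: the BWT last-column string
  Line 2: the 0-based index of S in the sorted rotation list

All 18 rotations (rotation i = S[i:]+S[:i]):
  rot[0] = eeeadcccdceaaedbd$
  rot[1] = eeadcccdceaaedbd$e
  rot[2] = eadcccdceaaedbd$ee
  rot[3] = adcccdceaaedbd$eee
  rot[4] = dcccdceaaedbd$eeea
  rot[5] = cccdceaaedbd$eeead
  rot[6] = ccdceaaedbd$eeeadc
  rot[7] = cdceaaedbd$eeeadcc
  rot[8] = dceaaedbd$eeeadccc
  rot[9] = ceaaedbd$eeeadcccd
  rot[10] = eaaedbd$eeeadcccdc
  rot[11] = aaedbd$eeeadcccdce
  rot[12] = aedbd$eeeadcccdcea
  rot[13] = edbd$eeeadcccdceaa
  rot[14] = dbd$eeeadcccdceaae
  rot[15] = bd$eeeadcccdceaaed
  rot[16] = d$eeeadcccdceaaedb
  rot[17] = $eeeadcccdceaaedbd
Sorted (with $ < everything):
  sorted[0] = $eeeadcccdceaaedbd  (last char: 'd')
  sorted[1] = aaedbd$eeeadcccdce  (last char: 'e')
  sorted[2] = adcccdceaaedbd$eee  (last char: 'e')
  sorted[3] = aedbd$eeeadcccdcea  (last char: 'a')
  sorted[4] = bd$eeeadcccdceaaed  (last char: 'd')
  sorted[5] = cccdceaaedbd$eeead  (last char: 'd')
  sorted[6] = ccdceaaedbd$eeeadc  (last char: 'c')
  sorted[7] = cdceaaedbd$eeeadcc  (last char: 'c')
  sorted[8] = ceaaedbd$eeeadcccd  (last char: 'd')
  sorted[9] = d$eeeadcccdceaaedb  (last char: 'b')
  sorted[10] = dbd$eeeadcccdceaae  (last char: 'e')
  sorted[11] = dcccdceaaedbd$eeea  (last char: 'a')
  sorted[12] = dceaaedbd$eeeadccc  (last char: 'c')
  sorted[13] = eaaedbd$eeeadcccdc  (last char: 'c')
  sorted[14] = eadcccdceaaedbd$ee  (last char: 'e')
  sorted[15] = edbd$eeeadcccdceaa  (last char: 'a')
  sorted[16] = eeadcccdceaaedbd$e  (last char: 'e')
  sorted[17] = eeeadcccdceaaedbd$  (last char: '$')
Last column: deeaddccdbeacceae$
Original string S is at sorted index 17

Answer: deeaddccdbeacceae$
17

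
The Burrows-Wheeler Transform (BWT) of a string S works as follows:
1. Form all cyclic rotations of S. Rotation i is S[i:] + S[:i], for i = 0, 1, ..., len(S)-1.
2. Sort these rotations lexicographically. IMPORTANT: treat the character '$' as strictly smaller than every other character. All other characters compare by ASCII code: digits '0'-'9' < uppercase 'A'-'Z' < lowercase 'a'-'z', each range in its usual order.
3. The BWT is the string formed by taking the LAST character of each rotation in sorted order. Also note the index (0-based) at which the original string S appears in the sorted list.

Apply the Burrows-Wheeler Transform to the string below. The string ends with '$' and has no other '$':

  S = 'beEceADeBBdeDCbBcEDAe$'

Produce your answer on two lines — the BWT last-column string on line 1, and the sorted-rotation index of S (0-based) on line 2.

All 22 rotations (rotation i = S[i:]+S[:i]):
  rot[0] = beEceADeBBdeDCbBcEDAe$
  rot[1] = eEceADeBBdeDCbBcEDAe$b
  rot[2] = EceADeBBdeDCbBcEDAe$be
  rot[3] = ceADeBBdeDCbBcEDAe$beE
  rot[4] = eADeBBdeDCbBcEDAe$beEc
  rot[5] = ADeBBdeDCbBcEDAe$beEce
  rot[6] = DeBBdeDCbBcEDAe$beEceA
  rot[7] = eBBdeDCbBcEDAe$beEceAD
  rot[8] = BBdeDCbBcEDAe$beEceADe
  rot[9] = BdeDCbBcEDAe$beEceADeB
  rot[10] = deDCbBcEDAe$beEceADeBB
  rot[11] = eDCbBcEDAe$beEceADeBBd
  rot[12] = DCbBcEDAe$beEceADeBBde
  rot[13] = CbBcEDAe$beEceADeBBdeD
  rot[14] = bBcEDAe$beEceADeBBdeDC
  rot[15] = BcEDAe$beEceADeBBdeDCb
  rot[16] = cEDAe$beEceADeBBdeDCbB
  rot[17] = EDAe$beEceADeBBdeDCbBc
  rot[18] = DAe$beEceADeBBdeDCbBcE
  rot[19] = Ae$beEceADeBBdeDCbBcED
  rot[20] = e$beEceADeBBdeDCbBcEDA
  rot[21] = $beEceADeBBdeDCbBcEDAe
Sorted (with $ < everything):
  sorted[0] = $beEceADeBBdeDCbBcEDAe  (last char: 'e')
  sorted[1] = ADeBBdeDCbBcEDAe$beEce  (last char: 'e')
  sorted[2] = Ae$beEceADeBBdeDCbBcED  (last char: 'D')
  sorted[3] = BBdeDCbBcEDAe$beEceADe  (last char: 'e')
  sorted[4] = BcEDAe$beEceADeBBdeDCb  (last char: 'b')
  sorted[5] = BdeDCbBcEDAe$beEceADeB  (last char: 'B')
  sorted[6] = CbBcEDAe$beEceADeBBdeD  (last char: 'D')
  sorted[7] = DAe$beEceADeBBdeDCbBcE  (last char: 'E')
  sorted[8] = DCbBcEDAe$beEceADeBBde  (last char: 'e')
  sorted[9] = DeBBdeDCbBcEDAe$beEceA  (last char: 'A')
  sorted[10] = EDAe$beEceADeBBdeDCbBc  (last char: 'c')
  sorted[11] = EceADeBBdeDCbBcEDAe$be  (last char: 'e')
  sorted[12] = bBcEDAe$beEceADeBBdeDC  (last char: 'C')
  sorted[13] = beEceADeBBdeDCbBcEDAe$  (last char: '$')
  sorted[14] = cEDAe$beEceADeBBdeDCbB  (last char: 'B')
  sorted[15] = ceADeBBdeDCbBcEDAe$beE  (last char: 'E')
  sorted[16] = deDCbBcEDAe$beEceADeBB  (last char: 'B')
  sorted[17] = e$beEceADeBBdeDCbBcEDA  (last char: 'A')
  sorted[18] = eADeBBdeDCbBcEDAe$beEc  (last char: 'c')
  sorted[19] = eBBdeDCbBcEDAe$beEceAD  (last char: 'D')
  sorted[20] = eDCbBcEDAe$beEceADeBBd  (last char: 'd')
  sorted[21] = eEceADeBBdeDCbBcEDAe$b  (last char: 'b')
Last column: eeDebBDEeAceC$BEBAcDdb
Original string S is at sorted index 13

Answer: eeDebBDEeAceC$BEBAcDdb
13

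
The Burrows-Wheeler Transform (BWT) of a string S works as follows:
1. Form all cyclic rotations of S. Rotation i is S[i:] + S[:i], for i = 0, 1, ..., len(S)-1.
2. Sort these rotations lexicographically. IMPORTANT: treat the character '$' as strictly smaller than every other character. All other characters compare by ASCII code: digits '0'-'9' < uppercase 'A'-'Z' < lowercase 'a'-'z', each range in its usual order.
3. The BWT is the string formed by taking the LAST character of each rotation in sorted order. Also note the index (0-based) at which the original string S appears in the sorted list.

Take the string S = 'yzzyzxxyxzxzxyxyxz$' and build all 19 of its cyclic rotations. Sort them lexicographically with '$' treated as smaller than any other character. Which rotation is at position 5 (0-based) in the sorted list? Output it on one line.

Answer: xz$yzzyzxxyxzxzxyxy

Derivation:
All 19 rotations (rotation i = S[i:]+S[:i]):
  rot[0] = yzzyzxxyxzxzxyxyxz$
  rot[1] = zzyzxxyxzxzxyxyxz$y
  rot[2] = zyzxxyxzxzxyxyxz$yz
  rot[3] = yzxxyxzxzxyxyxz$yzz
  rot[4] = zxxyxzxzxyxyxz$yzzy
  rot[5] = xxyxzxzxyxyxz$yzzyz
  rot[6] = xyxzxzxyxyxz$yzzyzx
  rot[7] = yxzxzxyxyxz$yzzyzxx
  rot[8] = xzxzxyxyxz$yzzyzxxy
  rot[9] = zxzxyxyxz$yzzyzxxyx
  rot[10] = xzxyxyxz$yzzyzxxyxz
  rot[11] = zxyxyxz$yzzyzxxyxzx
  rot[12] = xyxyxz$yzzyzxxyxzxz
  rot[13] = yxyxz$yzzyzxxyxzxzx
  rot[14] = xyxz$yzzyzxxyxzxzxy
  rot[15] = yxz$yzzyzxxyxzxzxyx
  rot[16] = xz$yzzyzxxyxzxzxyxy
  rot[17] = z$yzzyzxxyxzxzxyxyx
  rot[18] = $yzzyzxxyxzxzxyxyxz
Sorted (with $ < everything):
  sorted[0] = $yzzyzxxyxzxzxyxyxz
  sorted[1] = xxyxzxzxyxyxz$yzzyz
  sorted[2] = xyxyxz$yzzyzxxyxzxz
  sorted[3] = xyxz$yzzyzxxyxzxzxy
  sorted[4] = xyxzxzxyxyxz$yzzyzx
  sorted[5] = xz$yzzyzxxyxzxzxyxy
  sorted[6] = xzxyxyxz$yzzyzxxyxz
  sorted[7] = xzxzxyxyxz$yzzyzxxy
  sorted[8] = yxyxz$yzzyzxxyxzxzx
  sorted[9] = yxz$yzzyzxxyxzxzxyx
  sorted[10] = yxzxzxyxyxz$yzzyzxx
  sorted[11] = yzxxyxzxzxyxyxz$yzz
  sorted[12] = yzzyzxxyxzxzxyxyxz$
  sorted[13] = z$yzzyzxxyxzxzxyxyx
  sorted[14] = zxxyxzxzxyxyxz$yzzy
  sorted[15] = zxyxyxz$yzzyzxxyxzx
  sorted[16] = zxzxyxyxz$yzzyzxxyx
  sorted[17] = zyzxxyxzxzxyxyxz$yz
  sorted[18] = zzyzxxyxzxzxyxyxz$y
sorted[5] = xz$yzzyzxxyxzxzxyxy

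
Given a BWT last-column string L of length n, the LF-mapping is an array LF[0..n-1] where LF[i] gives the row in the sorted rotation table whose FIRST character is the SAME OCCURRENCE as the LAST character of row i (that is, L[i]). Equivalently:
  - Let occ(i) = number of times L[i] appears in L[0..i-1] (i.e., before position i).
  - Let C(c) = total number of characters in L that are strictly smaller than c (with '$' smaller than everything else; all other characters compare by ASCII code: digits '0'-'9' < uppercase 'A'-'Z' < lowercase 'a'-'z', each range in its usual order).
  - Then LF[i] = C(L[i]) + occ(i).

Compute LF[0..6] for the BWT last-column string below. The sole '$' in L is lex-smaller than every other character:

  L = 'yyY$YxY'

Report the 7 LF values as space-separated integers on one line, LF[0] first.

Char counts: '$':1, 'Y':3, 'x':1, 'y':2
C (first-col start): C('$')=0, C('Y')=1, C('x')=4, C('y')=5
L[0]='y': occ=0, LF[0]=C('y')+0=5+0=5
L[1]='y': occ=1, LF[1]=C('y')+1=5+1=6
L[2]='Y': occ=0, LF[2]=C('Y')+0=1+0=1
L[3]='$': occ=0, LF[3]=C('$')+0=0+0=0
L[4]='Y': occ=1, LF[4]=C('Y')+1=1+1=2
L[5]='x': occ=0, LF[5]=C('x')+0=4+0=4
L[6]='Y': occ=2, LF[6]=C('Y')+2=1+2=3

Answer: 5 6 1 0 2 4 3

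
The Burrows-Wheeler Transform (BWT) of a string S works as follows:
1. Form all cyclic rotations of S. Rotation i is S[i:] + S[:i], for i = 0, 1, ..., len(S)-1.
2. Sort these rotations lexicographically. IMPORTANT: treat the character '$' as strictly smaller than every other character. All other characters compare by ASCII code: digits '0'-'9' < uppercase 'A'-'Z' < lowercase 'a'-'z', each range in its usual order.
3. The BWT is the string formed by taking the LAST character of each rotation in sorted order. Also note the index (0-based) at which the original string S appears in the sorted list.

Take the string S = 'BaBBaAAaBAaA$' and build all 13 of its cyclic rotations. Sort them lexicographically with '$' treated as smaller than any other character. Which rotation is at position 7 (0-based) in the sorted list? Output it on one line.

All 13 rotations (rotation i = S[i:]+S[:i]):
  rot[0] = BaBBaAAaBAaA$
  rot[1] = aBBaAAaBAaA$B
  rot[2] = BBaAAaBAaA$Ba
  rot[3] = BaAAaBAaA$BaB
  rot[4] = aAAaBAaA$BaBB
  rot[5] = AAaBAaA$BaBBa
  rot[6] = AaBAaA$BaBBaA
  rot[7] = aBAaA$BaBBaAA
  rot[8] = BAaA$BaBBaAAa
  rot[9] = AaA$BaBBaAAaB
  rot[10] = aA$BaBBaAAaBA
  rot[11] = A$BaBBaAAaBAa
  rot[12] = $BaBBaAAaBAaA
Sorted (with $ < everything):
  sorted[0] = $BaBBaAAaBAaA
  sorted[1] = A$BaBBaAAaBAa
  sorted[2] = AAaBAaA$BaBBa
  sorted[3] = AaA$BaBBaAAaB
  sorted[4] = AaBAaA$BaBBaA
  sorted[5] = BAaA$BaBBaAAa
  sorted[6] = BBaAAaBAaA$Ba
  sorted[7] = BaAAaBAaA$BaB
  sorted[8] = BaBBaAAaBAaA$
  sorted[9] = aA$BaBBaAAaBA
  sorted[10] = aAAaBAaA$BaBB
  sorted[11] = aBAaA$BaBBaAA
  sorted[12] = aBBaAAaBAaA$B
sorted[7] = BaAAaBAaA$BaB

Answer: BaAAaBAaA$BaB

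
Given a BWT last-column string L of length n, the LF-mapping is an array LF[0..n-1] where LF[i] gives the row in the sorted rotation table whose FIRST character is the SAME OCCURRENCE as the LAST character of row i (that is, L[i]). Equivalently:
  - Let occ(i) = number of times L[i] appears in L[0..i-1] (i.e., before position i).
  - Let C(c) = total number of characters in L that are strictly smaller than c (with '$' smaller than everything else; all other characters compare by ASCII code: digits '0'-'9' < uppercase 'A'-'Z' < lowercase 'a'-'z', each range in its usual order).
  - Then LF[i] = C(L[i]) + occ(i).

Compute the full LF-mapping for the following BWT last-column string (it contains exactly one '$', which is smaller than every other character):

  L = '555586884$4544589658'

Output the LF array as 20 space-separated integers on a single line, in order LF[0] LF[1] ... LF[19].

Char counts: '$':1, '4':4, '5':7, '6':2, '8':5, '9':1
C (first-col start): C('$')=0, C('4')=1, C('5')=5, C('6')=12, C('8')=14, C('9')=19
L[0]='5': occ=0, LF[0]=C('5')+0=5+0=5
L[1]='5': occ=1, LF[1]=C('5')+1=5+1=6
L[2]='5': occ=2, LF[2]=C('5')+2=5+2=7
L[3]='5': occ=3, LF[3]=C('5')+3=5+3=8
L[4]='8': occ=0, LF[4]=C('8')+0=14+0=14
L[5]='6': occ=0, LF[5]=C('6')+0=12+0=12
L[6]='8': occ=1, LF[6]=C('8')+1=14+1=15
L[7]='8': occ=2, LF[7]=C('8')+2=14+2=16
L[8]='4': occ=0, LF[8]=C('4')+0=1+0=1
L[9]='$': occ=0, LF[9]=C('$')+0=0+0=0
L[10]='4': occ=1, LF[10]=C('4')+1=1+1=2
L[11]='5': occ=4, LF[11]=C('5')+4=5+4=9
L[12]='4': occ=2, LF[12]=C('4')+2=1+2=3
L[13]='4': occ=3, LF[13]=C('4')+3=1+3=4
L[14]='5': occ=5, LF[14]=C('5')+5=5+5=10
L[15]='8': occ=3, LF[15]=C('8')+3=14+3=17
L[16]='9': occ=0, LF[16]=C('9')+0=19+0=19
L[17]='6': occ=1, LF[17]=C('6')+1=12+1=13
L[18]='5': occ=6, LF[18]=C('5')+6=5+6=11
L[19]='8': occ=4, LF[19]=C('8')+4=14+4=18

Answer: 5 6 7 8 14 12 15 16 1 0 2 9 3 4 10 17 19 13 11 18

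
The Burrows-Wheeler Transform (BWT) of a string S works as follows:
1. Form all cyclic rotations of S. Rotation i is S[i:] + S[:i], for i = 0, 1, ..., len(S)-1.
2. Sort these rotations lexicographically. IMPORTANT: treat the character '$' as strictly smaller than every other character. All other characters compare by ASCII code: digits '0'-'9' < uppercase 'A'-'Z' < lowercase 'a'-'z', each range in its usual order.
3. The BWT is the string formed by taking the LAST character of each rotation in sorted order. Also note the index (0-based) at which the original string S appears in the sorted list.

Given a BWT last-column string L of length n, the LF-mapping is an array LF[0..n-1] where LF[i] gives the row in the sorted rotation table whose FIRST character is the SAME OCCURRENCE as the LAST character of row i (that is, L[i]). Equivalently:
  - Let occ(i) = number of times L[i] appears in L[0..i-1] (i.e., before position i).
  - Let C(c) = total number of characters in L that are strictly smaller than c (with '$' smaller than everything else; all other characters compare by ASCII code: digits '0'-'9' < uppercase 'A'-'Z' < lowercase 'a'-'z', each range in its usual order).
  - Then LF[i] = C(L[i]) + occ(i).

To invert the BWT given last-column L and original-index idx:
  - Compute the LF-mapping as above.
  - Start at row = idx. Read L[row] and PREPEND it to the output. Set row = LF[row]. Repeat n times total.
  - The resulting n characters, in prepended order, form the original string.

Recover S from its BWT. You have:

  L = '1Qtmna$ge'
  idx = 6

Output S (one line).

LF mapping: 1 2 8 6 7 3 0 5 4
Walk LF starting at row 6, prepending L[row]:
  step 1: row=6, L[6]='$', prepend. Next row=LF[6]=0
  step 2: row=0, L[0]='1', prepend. Next row=LF[0]=1
  step 3: row=1, L[1]='Q', prepend. Next row=LF[1]=2
  step 4: row=2, L[2]='t', prepend. Next row=LF[2]=8
  step 5: row=8, L[8]='e', prepend. Next row=LF[8]=4
  step 6: row=4, L[4]='n', prepend. Next row=LF[4]=7
  step 7: row=7, L[7]='g', prepend. Next row=LF[7]=5
  step 8: row=5, L[5]='a', prepend. Next row=LF[5]=3
  step 9: row=3, L[3]='m', prepend. Next row=LF[3]=6
Reversed output: magnetQ1$

Answer: magnetQ1$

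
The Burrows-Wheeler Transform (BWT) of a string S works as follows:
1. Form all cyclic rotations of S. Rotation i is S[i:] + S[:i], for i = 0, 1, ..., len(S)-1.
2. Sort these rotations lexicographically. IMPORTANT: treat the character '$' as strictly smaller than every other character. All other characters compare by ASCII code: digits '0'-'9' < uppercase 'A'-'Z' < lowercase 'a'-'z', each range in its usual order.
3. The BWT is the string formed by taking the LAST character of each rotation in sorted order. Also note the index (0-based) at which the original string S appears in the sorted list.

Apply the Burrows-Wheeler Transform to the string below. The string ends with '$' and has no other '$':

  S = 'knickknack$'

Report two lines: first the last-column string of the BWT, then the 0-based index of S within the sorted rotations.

Answer: knaincck$kk
8

Derivation:
All 11 rotations (rotation i = S[i:]+S[:i]):
  rot[0] = knickknack$
  rot[1] = nickknack$k
  rot[2] = ickknack$kn
  rot[3] = ckknack$kni
  rot[4] = kknack$knic
  rot[5] = knack$knick
  rot[6] = nack$knickk
  rot[7] = ack$knickkn
  rot[8] = ck$knickkna
  rot[9] = k$knickknac
  rot[10] = $knickknack
Sorted (with $ < everything):
  sorted[0] = $knickknack  (last char: 'k')
  sorted[1] = ack$knickkn  (last char: 'n')
  sorted[2] = ck$knickkna  (last char: 'a')
  sorted[3] = ckknack$kni  (last char: 'i')
  sorted[4] = ickknack$kn  (last char: 'n')
  sorted[5] = k$knickknac  (last char: 'c')
  sorted[6] = kknack$knic  (last char: 'c')
  sorted[7] = knack$knick  (last char: 'k')
  sorted[8] = knickknack$  (last char: '$')
  sorted[9] = nack$knickk  (last char: 'k')
  sorted[10] = nickknack$k  (last char: 'k')
Last column: knaincck$kk
Original string S is at sorted index 8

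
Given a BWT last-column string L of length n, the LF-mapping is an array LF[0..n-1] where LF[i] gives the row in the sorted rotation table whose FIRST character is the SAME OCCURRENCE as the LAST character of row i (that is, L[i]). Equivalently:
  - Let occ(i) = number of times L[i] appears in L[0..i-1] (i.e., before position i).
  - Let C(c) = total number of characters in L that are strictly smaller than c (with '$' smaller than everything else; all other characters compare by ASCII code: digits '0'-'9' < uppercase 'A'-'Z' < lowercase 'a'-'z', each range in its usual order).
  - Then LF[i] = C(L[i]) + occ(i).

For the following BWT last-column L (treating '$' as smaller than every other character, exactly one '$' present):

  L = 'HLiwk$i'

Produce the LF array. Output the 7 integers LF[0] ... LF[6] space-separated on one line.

Answer: 1 2 3 6 5 0 4

Derivation:
Char counts: '$':1, 'H':1, 'L':1, 'i':2, 'k':1, 'w':1
C (first-col start): C('$')=0, C('H')=1, C('L')=2, C('i')=3, C('k')=5, C('w')=6
L[0]='H': occ=0, LF[0]=C('H')+0=1+0=1
L[1]='L': occ=0, LF[1]=C('L')+0=2+0=2
L[2]='i': occ=0, LF[2]=C('i')+0=3+0=3
L[3]='w': occ=0, LF[3]=C('w')+0=6+0=6
L[4]='k': occ=0, LF[4]=C('k')+0=5+0=5
L[5]='$': occ=0, LF[5]=C('$')+0=0+0=0
L[6]='i': occ=1, LF[6]=C('i')+1=3+1=4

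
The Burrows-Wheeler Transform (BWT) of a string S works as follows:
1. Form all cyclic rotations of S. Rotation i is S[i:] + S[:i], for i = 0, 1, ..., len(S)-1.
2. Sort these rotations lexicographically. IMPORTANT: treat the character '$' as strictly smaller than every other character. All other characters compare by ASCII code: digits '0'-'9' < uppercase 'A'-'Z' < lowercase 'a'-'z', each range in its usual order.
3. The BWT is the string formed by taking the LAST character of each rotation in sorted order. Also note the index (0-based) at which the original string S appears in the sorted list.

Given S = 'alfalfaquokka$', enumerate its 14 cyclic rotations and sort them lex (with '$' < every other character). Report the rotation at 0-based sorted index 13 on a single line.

All 14 rotations (rotation i = S[i:]+S[:i]):
  rot[0] = alfalfaquokka$
  rot[1] = lfalfaquokka$a
  rot[2] = falfaquokka$al
  rot[3] = alfaquokka$alf
  rot[4] = lfaquokka$alfa
  rot[5] = faquokka$alfal
  rot[6] = aquokka$alfalf
  rot[7] = quokka$alfalfa
  rot[8] = uokka$alfalfaq
  rot[9] = okka$alfalfaqu
  rot[10] = kka$alfalfaquo
  rot[11] = ka$alfalfaquok
  rot[12] = a$alfalfaquokk
  rot[13] = $alfalfaquokka
Sorted (with $ < everything):
  sorted[0] = $alfalfaquokka
  sorted[1] = a$alfalfaquokk
  sorted[2] = alfalfaquokka$
  sorted[3] = alfaquokka$alf
  sorted[4] = aquokka$alfalf
  sorted[5] = falfaquokka$al
  sorted[6] = faquokka$alfal
  sorted[7] = ka$alfalfaquok
  sorted[8] = kka$alfalfaquo
  sorted[9] = lfalfaquokka$a
  sorted[10] = lfaquokka$alfa
  sorted[11] = okka$alfalfaqu
  sorted[12] = quokka$alfalfa
  sorted[13] = uokka$alfalfaq
sorted[13] = uokka$alfalfaq

Answer: uokka$alfalfaq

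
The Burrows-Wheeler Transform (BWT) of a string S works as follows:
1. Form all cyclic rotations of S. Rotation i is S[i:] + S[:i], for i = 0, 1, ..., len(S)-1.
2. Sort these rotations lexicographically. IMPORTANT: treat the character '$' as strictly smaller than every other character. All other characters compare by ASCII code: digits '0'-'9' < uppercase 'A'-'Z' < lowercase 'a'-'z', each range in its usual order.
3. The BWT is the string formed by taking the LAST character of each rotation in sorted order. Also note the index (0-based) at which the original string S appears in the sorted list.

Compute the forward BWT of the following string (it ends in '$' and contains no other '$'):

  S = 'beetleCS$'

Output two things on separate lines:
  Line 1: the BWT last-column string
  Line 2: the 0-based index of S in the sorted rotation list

All 9 rotations (rotation i = S[i:]+S[:i]):
  rot[0] = beetleCS$
  rot[1] = eetleCS$b
  rot[2] = etleCS$be
  rot[3] = tleCS$bee
  rot[4] = leCS$beet
  rot[5] = eCS$beetl
  rot[6] = CS$beetle
  rot[7] = S$beetleC
  rot[8] = $beetleCS
Sorted (with $ < everything):
  sorted[0] = $beetleCS  (last char: 'S')
  sorted[1] = CS$beetle  (last char: 'e')
  sorted[2] = S$beetleC  (last char: 'C')
  sorted[3] = beetleCS$  (last char: '$')
  sorted[4] = eCS$beetl  (last char: 'l')
  sorted[5] = eetleCS$b  (last char: 'b')
  sorted[6] = etleCS$be  (last char: 'e')
  sorted[7] = leCS$beet  (last char: 't')
  sorted[8] = tleCS$bee  (last char: 'e')
Last column: SeC$lbete
Original string S is at sorted index 3

Answer: SeC$lbete
3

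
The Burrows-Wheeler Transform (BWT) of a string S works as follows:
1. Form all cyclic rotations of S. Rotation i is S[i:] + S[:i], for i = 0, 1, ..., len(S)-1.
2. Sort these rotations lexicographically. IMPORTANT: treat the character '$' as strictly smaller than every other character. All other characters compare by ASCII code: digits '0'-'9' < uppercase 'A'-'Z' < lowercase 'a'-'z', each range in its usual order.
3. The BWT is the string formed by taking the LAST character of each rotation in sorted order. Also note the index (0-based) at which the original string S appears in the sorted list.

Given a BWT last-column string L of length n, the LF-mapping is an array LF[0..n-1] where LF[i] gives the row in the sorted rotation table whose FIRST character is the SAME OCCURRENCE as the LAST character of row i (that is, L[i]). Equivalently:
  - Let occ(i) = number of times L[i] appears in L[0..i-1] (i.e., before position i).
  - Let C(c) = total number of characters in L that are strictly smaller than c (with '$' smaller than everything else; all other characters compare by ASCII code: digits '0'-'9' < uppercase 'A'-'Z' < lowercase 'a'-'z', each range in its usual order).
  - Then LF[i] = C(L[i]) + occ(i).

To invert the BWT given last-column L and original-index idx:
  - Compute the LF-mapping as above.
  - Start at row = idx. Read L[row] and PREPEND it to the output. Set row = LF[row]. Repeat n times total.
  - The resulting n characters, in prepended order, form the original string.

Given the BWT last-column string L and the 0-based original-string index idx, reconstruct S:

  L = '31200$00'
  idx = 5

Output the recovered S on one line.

Answer: 1002003$

Derivation:
LF mapping: 7 5 6 1 2 0 3 4
Walk LF starting at row 5, prepending L[row]:
  step 1: row=5, L[5]='$', prepend. Next row=LF[5]=0
  step 2: row=0, L[0]='3', prepend. Next row=LF[0]=7
  step 3: row=7, L[7]='0', prepend. Next row=LF[7]=4
  step 4: row=4, L[4]='0', prepend. Next row=LF[4]=2
  step 5: row=2, L[2]='2', prepend. Next row=LF[2]=6
  step 6: row=6, L[6]='0', prepend. Next row=LF[6]=3
  step 7: row=3, L[3]='0', prepend. Next row=LF[3]=1
  step 8: row=1, L[1]='1', prepend. Next row=LF[1]=5
Reversed output: 1002003$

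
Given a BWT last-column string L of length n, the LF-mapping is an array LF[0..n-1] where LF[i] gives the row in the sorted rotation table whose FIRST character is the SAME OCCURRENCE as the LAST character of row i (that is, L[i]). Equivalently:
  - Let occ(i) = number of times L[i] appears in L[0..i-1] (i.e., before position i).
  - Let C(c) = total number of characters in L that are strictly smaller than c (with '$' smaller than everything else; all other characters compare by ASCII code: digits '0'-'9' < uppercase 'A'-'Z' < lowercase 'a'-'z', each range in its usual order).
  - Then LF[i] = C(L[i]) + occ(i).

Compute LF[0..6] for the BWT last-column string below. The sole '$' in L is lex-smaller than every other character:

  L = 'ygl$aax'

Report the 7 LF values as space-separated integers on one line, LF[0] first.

Char counts: '$':1, 'a':2, 'g':1, 'l':1, 'x':1, 'y':1
C (first-col start): C('$')=0, C('a')=1, C('g')=3, C('l')=4, C('x')=5, C('y')=6
L[0]='y': occ=0, LF[0]=C('y')+0=6+0=6
L[1]='g': occ=0, LF[1]=C('g')+0=3+0=3
L[2]='l': occ=0, LF[2]=C('l')+0=4+0=4
L[3]='$': occ=0, LF[3]=C('$')+0=0+0=0
L[4]='a': occ=0, LF[4]=C('a')+0=1+0=1
L[5]='a': occ=1, LF[5]=C('a')+1=1+1=2
L[6]='x': occ=0, LF[6]=C('x')+0=5+0=5

Answer: 6 3 4 0 1 2 5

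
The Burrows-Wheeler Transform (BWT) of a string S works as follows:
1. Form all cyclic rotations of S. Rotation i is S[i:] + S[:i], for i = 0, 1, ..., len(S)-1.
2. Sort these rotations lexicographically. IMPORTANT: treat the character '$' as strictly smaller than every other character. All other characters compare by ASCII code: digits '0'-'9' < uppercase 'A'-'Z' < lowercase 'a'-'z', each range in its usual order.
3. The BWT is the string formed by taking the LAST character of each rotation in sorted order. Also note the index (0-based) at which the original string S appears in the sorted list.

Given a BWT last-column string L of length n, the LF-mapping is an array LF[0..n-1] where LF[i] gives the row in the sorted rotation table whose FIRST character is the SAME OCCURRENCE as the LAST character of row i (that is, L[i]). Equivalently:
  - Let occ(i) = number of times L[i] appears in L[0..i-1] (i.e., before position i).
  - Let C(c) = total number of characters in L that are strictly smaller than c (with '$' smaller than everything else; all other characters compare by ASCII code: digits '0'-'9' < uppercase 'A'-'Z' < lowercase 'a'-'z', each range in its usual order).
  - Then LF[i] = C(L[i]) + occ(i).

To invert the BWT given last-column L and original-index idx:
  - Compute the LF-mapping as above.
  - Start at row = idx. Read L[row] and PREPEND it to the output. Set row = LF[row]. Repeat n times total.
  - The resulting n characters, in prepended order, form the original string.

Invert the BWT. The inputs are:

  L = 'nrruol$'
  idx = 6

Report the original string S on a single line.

LF mapping: 2 4 5 6 3 1 0
Walk LF starting at row 6, prepending L[row]:
  step 1: row=6, L[6]='$', prepend. Next row=LF[6]=0
  step 2: row=0, L[0]='n', prepend. Next row=LF[0]=2
  step 3: row=2, L[2]='r', prepend. Next row=LF[2]=5
  step 4: row=5, L[5]='l', prepend. Next row=LF[5]=1
  step 5: row=1, L[1]='r', prepend. Next row=LF[1]=4
  step 6: row=4, L[4]='o', prepend. Next row=LF[4]=3
  step 7: row=3, L[3]='u', prepend. Next row=LF[3]=6
Reversed output: uorlrn$

Answer: uorlrn$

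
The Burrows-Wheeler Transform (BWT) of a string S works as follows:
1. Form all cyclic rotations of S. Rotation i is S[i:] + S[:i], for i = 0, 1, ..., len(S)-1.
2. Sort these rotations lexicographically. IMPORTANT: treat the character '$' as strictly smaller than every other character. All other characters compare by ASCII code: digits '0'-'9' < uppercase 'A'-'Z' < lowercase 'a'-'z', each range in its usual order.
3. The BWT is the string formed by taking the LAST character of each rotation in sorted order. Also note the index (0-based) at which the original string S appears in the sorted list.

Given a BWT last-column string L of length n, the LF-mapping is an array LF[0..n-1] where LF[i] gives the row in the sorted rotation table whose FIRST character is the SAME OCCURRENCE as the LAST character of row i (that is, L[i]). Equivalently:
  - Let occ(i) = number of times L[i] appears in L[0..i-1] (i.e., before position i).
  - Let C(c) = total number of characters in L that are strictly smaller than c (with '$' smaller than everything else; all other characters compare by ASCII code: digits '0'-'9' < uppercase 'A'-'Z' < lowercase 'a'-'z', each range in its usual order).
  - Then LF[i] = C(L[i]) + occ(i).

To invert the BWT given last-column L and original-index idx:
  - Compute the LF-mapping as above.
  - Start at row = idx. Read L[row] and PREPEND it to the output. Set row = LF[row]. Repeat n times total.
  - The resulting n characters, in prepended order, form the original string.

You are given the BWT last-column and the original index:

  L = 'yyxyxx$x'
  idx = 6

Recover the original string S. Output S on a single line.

Answer: yxxxyxy$

Derivation:
LF mapping: 5 6 1 7 2 3 0 4
Walk LF starting at row 6, prepending L[row]:
  step 1: row=6, L[6]='$', prepend. Next row=LF[6]=0
  step 2: row=0, L[0]='y', prepend. Next row=LF[0]=5
  step 3: row=5, L[5]='x', prepend. Next row=LF[5]=3
  step 4: row=3, L[3]='y', prepend. Next row=LF[3]=7
  step 5: row=7, L[7]='x', prepend. Next row=LF[7]=4
  step 6: row=4, L[4]='x', prepend. Next row=LF[4]=2
  step 7: row=2, L[2]='x', prepend. Next row=LF[2]=1
  step 8: row=1, L[1]='y', prepend. Next row=LF[1]=6
Reversed output: yxxxyxy$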